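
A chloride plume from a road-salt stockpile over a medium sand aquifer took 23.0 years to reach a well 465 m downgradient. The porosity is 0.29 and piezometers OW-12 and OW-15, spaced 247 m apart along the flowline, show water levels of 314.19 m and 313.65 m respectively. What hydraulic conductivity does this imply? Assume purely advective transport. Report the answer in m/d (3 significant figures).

Hydraulic gradient i = (314.19 − 313.65) / 247 = 0.54 / 247 = 0.002186
t = 23.0 years = 8395 d
v = L / t = 465 / 8395 = 0.05539 m/d
K = v · n / i = 0.05539 × 0.29 / 0.002186 = 7.35 m/d

7.35 m/d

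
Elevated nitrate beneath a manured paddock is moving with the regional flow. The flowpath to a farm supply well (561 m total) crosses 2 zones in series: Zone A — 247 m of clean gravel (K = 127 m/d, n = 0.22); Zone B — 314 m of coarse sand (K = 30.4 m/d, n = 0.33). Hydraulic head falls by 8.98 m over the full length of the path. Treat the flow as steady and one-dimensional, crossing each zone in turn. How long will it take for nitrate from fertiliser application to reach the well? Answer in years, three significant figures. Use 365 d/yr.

0.592 years

Steady 1-D flow in series ⇒ the Darcy flux q is identical in every zone and the zone head losses add (resistances L/K in series).
Σ(L/K) = 247/127 + 314/30.4 = 1.945 + 10.33 = 12.27 d
q = ΔH / Σ(L/K) = 8.98 / 12.27 = 0.7316 m/d (same in every zone)
Zone A: v = q/n = 0.7316/0.22 = 3.326 m/d → t_A = 247/3.326 = 74.27 d
Zone B: v = q/n = 0.7316/0.33 = 2.217 m/d → t_B = 314/2.217 = 141.6 d
Total t = 74.27 + 141.6 = 215.9 d
   = 215.9 / 365 = 0.592 yr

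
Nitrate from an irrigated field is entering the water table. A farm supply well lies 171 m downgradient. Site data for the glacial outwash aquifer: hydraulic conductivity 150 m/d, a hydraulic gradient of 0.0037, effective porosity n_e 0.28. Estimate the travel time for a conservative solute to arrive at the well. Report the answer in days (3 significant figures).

Darcy flux q = K·i = 150 × 0.0037 = 0.5550 m/d
Average linear velocity = 0.5550 / 0.28 = 1.982 m/d
t = L / v = 171 / 1.982 = 86.27 d

86.3 days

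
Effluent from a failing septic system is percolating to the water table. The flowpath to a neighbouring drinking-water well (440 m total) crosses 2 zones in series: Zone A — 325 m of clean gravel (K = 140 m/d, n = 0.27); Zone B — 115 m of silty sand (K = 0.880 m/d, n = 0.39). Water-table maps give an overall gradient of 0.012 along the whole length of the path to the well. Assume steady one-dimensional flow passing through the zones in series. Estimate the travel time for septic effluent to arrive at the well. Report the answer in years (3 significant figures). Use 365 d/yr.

For zones in series the flux q is common to all zones; the equivalent conductivity is the harmonic (thickness-weighted) mean, K_eq = L_total / Σ(L_j/K_j).
Σ(L/K) = 325/140 + 115/0.880 = 2.321 + 130.7 = 133.0 d
K_eq = L_total / Σ(L/K) = 440 / 133.0 = 3.308 m/d
q = K_eq · i = 3.308 × 0.012 = 0.03970 m/d (same in every zone)
Zone A: v = q/n = 0.03970/0.27 = 0.1470 m/d → t_A = 325/0.1470 = 2210 d
Zone B: v = q/n = 0.03970/0.39 = 0.1018 m/d → t_B = 115/0.1018 = 1130 d
Total t = 2210 + 1130 = 3340 d
   = 3340 / 365 = 9.15 yr

9.15 years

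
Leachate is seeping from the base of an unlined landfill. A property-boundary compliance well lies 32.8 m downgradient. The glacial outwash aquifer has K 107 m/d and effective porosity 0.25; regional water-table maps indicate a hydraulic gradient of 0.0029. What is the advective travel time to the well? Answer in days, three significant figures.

Darcy flux q = K·i = 107 × 0.0029 = 0.3103 m/d
v = Ki/n = 107·0.0029/0.25 = 1.241 m/d
t = L / v = 32.8 / 1.241 = 26.43 d

26.4 days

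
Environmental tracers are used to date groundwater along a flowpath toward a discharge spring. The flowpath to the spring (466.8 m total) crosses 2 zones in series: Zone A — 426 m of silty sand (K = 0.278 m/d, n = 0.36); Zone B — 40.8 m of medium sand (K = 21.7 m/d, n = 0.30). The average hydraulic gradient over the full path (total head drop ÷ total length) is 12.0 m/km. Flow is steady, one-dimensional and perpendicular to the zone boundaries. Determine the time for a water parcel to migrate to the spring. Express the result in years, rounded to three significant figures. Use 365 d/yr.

124 years

Continuity: the same q passes through each zone, so ΔH = q·Σ(L_j/K_j) — the zones act as resistances in series.
Σ(L/K) = 426/0.278 + 40.8/21.7 = 1532 + 1.880 = 1534 d
K_eq = L_total / Σ(L/K) = 466.8 / 1534 = 0.3043 m/d
q = K_eq · i = 0.3043 × 0.012 = 0.003651 m/d (same in every zone)
Zone A: v = q/n = 0.003651/0.36 = 0.01014 m/d → t_A = 426/0.01014 = 42000 d
Zone B: v = q/n = 0.003651/0.30 = 0.01217 m/d → t_B = 40.8/0.01217 = 3352 d
Total t = 42000 + 3352 = 45360 d
   = 45360 / 365 = 124 yr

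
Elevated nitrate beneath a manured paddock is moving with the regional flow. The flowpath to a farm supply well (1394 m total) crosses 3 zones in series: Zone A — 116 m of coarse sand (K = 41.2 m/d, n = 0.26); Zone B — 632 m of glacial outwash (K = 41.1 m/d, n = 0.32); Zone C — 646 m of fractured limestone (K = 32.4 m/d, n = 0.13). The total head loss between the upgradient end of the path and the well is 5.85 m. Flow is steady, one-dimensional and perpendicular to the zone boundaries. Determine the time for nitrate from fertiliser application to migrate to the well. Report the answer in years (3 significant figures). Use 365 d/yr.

Steady 1-D flow in series ⇒ the Darcy flux q is identical in every zone and the zone head losses add (resistances L/K in series).
Σ(L/K) = 116/41.2 + 632/41.1 + 646/32.4 = 2.816 + 15.38 + 19.94 = 38.13 d
q = ΔH / Σ(L/K) = 5.85 / 38.13 = 0.1534 m/d (same in every zone)
Zone A: v = q/n = 0.1534/0.26 = 0.5901 m/d → t_A = 116/0.5901 = 196.6 d
Zone B: v = q/n = 0.1534/0.32 = 0.4794 m/d → t_B = 632/0.4794 = 1318 d
Zone C: v = q/n = 0.1534/0.13 = 1.180 m/d → t_C = 646/1.180 = 547.4 d
Total t = 196.6 + 1318 + 547.4 = 2062 d
   = 2062 / 365 = 5.65 yr

5.65 years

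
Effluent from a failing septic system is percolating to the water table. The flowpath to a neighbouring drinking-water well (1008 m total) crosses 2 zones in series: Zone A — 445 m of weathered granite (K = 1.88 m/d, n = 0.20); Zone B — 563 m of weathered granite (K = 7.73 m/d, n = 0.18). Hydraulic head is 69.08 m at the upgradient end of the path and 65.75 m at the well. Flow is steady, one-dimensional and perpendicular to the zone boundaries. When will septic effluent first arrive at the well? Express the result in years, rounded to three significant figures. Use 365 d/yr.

Total head drop ΔH = 69.08 − 65.75 = 3.33 m
Continuity: the same q passes through each zone, so ΔH = q·Σ(L_j/K_j) — the zones act as resistances in series.
Σ(L/K) = 445/1.88 + 563/7.73 = 236.7 + 72.83 = 309.5 d
q = ΔH / Σ(L/K) = 3.33 / 309.5 = 0.01076 m/d (same in every zone)
Zone A: v = q/n = 0.01076/0.20 = 0.05379 m/d → t_A = 445/0.05379 = 8273 d
Zone B: v = q/n = 0.01076/0.18 = 0.05977 m/d → t_B = 563/0.05977 = 9420 d
Total t = 8273 + 9420 = 17690 d
   = 17690 / 365 = 48.5 yr

48.5 years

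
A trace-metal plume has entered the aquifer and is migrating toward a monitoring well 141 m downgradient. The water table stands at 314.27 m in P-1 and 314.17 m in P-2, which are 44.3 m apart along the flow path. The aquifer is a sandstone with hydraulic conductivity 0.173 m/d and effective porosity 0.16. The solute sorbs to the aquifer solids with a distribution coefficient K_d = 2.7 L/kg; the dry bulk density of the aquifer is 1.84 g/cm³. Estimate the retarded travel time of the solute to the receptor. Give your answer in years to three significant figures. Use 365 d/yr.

5070 years

Hydraulic gradient i = (314.27 − 314.17) / 44.3 = 0.10 / 44.3 = 0.002257
Specific discharge q = 0.173 × 0.002257 = 3.905e-4 m/d
v_s = q/n_e = 3.905e-4/0.16 = 0.002441 m/d
Retardation R = 1 + ρ_b·K_d/n = 1 + 1.84×2.7/0.16 = 32.05
Contaminant velocity v_c = v/R = 0.002441/32.05 = 7.615e-5 m/d
t = L/v_c = 141/7.615e-5 = 1.852e6 d
   = 1.852e6/365 = 5070 yr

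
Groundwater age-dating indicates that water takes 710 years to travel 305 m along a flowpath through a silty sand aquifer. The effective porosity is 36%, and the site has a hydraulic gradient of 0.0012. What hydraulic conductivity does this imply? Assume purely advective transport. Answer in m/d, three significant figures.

0.353 m/d

t = 710 years = 259200 d
v = L / t = 305 / 259200 = 0.001177 m/d
K = v · n / i = 0.001177 × 0.36 / 0.0012 = 0.353 m/d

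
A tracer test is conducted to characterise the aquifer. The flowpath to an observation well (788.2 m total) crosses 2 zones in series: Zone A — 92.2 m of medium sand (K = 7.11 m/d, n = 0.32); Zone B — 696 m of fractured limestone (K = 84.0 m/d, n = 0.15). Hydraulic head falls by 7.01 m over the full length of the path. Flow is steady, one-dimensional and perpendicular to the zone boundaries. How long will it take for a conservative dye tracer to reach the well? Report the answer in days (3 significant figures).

406 days

Continuity: the same q passes through each zone, so ΔH = q·Σ(L_j/K_j) — the zones act as resistances in series.
Σ(L/K) = 92.2/7.11 + 696/84.0 = 12.97 + 8.286 = 21.25 d
q = ΔH / Σ(L/K) = 7.01 / 21.25 = 0.3298 m/d (same in every zone)
Zone A: v = q/n = 0.3298/0.32 = 1.031 m/d → t_A = 92.2/1.031 = 89.45 d
Zone B: v = q/n = 0.3298/0.15 = 2.199 m/d → t_B = 696/2.199 = 316.5 d
Total t = 89.45 + 316.5 = 406.0 d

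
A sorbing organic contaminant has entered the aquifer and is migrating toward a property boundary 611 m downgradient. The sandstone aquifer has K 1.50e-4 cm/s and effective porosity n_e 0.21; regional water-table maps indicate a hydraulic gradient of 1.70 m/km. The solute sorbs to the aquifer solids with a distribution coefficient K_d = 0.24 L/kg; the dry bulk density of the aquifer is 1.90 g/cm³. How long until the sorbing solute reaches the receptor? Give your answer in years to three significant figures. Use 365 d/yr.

5060 years

K = 1.50e-4 cm/s × 864 = 0.1296 m/d
q = Ki = 0.1296 × 0.0017 = 2.203e-4 m/d
Average linear velocity = 2.203e-4 / 0.21 = 0.001049 m/d
Retardation R = 1 + ρ_b·K_d/n = 1 + 1.90×0.24/0.21 = 3.171
Contaminant velocity v_c = v/R = 0.001049/3.171 = 3.308e-4 m/d
t = L/v_c = 611/3.308e-4 = 1.847e6 d
   = 1.847e6/365 = 5060 yr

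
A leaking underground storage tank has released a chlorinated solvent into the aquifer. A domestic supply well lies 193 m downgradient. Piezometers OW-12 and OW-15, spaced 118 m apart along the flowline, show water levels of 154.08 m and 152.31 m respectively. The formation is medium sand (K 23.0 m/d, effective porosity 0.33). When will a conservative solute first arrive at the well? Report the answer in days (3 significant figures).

Hydraulic gradient i = (154.08 − 152.31) / 118 = 1.77 / 118 = 0.01500
Darcy flux q = K·i = 23.0 × 0.01500 = 0.3450 m/d
v_s = q/n_e = 0.3450/0.33 = 1.045 m/d
t = L / v = 193 / 1.045 = 184.6 d

185 days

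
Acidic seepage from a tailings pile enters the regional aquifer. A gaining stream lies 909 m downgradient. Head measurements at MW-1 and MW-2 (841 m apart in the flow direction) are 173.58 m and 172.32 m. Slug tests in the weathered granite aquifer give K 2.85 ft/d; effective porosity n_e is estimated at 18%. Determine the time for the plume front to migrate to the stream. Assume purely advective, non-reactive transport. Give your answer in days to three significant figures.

Hydraulic gradient i = (173.58 − 172.32) / 841 = 1.26 / 841 = 0.001498
K = 2.85 ft/d × 0.3048 = 0.8687 m/d
Specific discharge q = 0.8687 × 0.001498 = 0.001301 m/d
Average linear velocity = 0.001301 / 0.18 = 0.007230 m/d
t = L / v = 909 / 0.007230 = 125700 d

126000 days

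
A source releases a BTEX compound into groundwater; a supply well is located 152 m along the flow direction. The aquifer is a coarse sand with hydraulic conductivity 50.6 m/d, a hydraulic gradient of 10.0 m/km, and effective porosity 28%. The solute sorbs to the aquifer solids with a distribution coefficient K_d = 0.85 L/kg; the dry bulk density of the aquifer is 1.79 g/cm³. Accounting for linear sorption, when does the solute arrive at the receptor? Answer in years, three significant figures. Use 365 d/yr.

1.48 years

Darcy flux q = K·i = 50.6 × 0.010 = 0.5060 m/d
v_s = q/n_e = 0.5060/0.28 = 1.807 m/d
Retardation R = 1 + ρ_b·K_d/n = 1 + 1.79×0.85/0.28 = 6.434
Contaminant velocity v_c = v/R = 1.807/6.434 = 0.2809 m/d
t = L/v_c = 152/0.2809 = 541.2 d
   = 541.2/365 = 1.48 yr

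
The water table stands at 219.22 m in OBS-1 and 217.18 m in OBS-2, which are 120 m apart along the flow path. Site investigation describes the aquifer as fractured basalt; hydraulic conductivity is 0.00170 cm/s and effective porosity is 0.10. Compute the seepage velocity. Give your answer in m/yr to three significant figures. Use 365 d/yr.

91.1 m/yr

Hydraulic gradient i = (219.22 − 217.18) / 120 = 2.04 / 120 = 0.01700
K = 0.00170 cm/s × 864 = 1.469 m/d
Darcy flux q = K·i = 1.469 × 0.01700 = 0.02497 m/d
v = Ki/n = 1.469·0.01700/0.10 = 0.2497 m/d
   = 0.2497 × 365 = 91.1 m/yr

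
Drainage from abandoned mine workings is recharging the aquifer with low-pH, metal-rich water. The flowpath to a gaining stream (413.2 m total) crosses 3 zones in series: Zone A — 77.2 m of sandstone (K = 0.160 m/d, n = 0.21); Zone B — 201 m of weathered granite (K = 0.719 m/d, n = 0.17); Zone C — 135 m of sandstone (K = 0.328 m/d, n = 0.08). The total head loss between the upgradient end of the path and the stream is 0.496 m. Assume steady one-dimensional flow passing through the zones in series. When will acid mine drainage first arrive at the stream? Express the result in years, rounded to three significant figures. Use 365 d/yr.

397 years

Steady 1-D flow in series ⇒ the Darcy flux q is identical in every zone and the zone head losses add (resistances L/K in series).
Σ(L/K) = 77.2/0.160 + 201/0.719 + 135/0.328 = 482.5 + 279.6 + 411.6 = 1174 d
q = ΔH / Σ(L/K) = 0.496 / 1174 = 4.226e-4 m/d (same in every zone)
Zone A: v = q/n = 4.226e-4/0.21 = 0.002012 m/d → t_A = 77.2/0.002012 = 38360 d
Zone B: v = q/n = 4.226e-4/0.17 = 0.002486 m/d → t_B = 201/0.002486 = 80850 d
Zone C: v = q/n = 4.226e-4/0.08 = 0.005283 m/d → t_C = 135/0.005283 = 25560 d
Total t = 38360 + 80850 + 25560 = 144800 d
   = 144800 / 365 = 397 yr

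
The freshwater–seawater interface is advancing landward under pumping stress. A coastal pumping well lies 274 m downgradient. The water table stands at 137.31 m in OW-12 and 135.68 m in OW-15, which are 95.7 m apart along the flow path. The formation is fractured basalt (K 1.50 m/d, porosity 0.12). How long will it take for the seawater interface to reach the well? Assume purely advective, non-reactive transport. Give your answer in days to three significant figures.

Hydraulic gradient i = (137.31 − 135.68) / 95.7 = 1.63 / 95.7 = 0.01703
q = Ki = 1.50 × 0.01703 = 0.02555 m/d
Seepage velocity v = q / n = 0.02555 / 0.12 = 0.2129 m/d
t = L / v = 274 / 0.2129 = 1287 d

1290 days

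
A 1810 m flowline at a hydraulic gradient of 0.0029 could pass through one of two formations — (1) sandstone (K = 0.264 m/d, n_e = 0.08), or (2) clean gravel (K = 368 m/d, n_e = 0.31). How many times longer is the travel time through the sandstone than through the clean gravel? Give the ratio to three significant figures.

360

Unit 1 (sandstone): v = 0.264×0.0029/0.08 = 0.009570 m/d, t = 1810/0.009570 = 189100 d
Unit 2 (clean gravel): v = 368×0.0029/0.31 = 3.443 m/d, t = 1810/3.443 = 525.8 d
t(sandstone) / t(clean gravel) = 189100/525.8 = 360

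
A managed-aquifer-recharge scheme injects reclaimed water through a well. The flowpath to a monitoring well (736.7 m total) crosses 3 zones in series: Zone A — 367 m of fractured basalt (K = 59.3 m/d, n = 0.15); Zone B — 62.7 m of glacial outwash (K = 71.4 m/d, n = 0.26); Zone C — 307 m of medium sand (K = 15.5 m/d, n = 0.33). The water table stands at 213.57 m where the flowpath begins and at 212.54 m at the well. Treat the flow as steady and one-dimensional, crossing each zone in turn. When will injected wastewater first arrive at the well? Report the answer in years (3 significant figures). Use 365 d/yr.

12.3 years

Total head drop ΔH = 213.57 − 212.54 = 1.03 m
Steady 1-D flow in series ⇒ the Darcy flux q is identical in every zone and the zone head losses add (resistances L/K in series).
Σ(L/K) = 367/59.3 + 62.7/71.4 + 307/15.5 = 6.189 + 0.8782 + 19.81 = 26.87 d
q = ΔH / Σ(L/K) = 1.03 / 26.87 = 0.03833 m/d (same in every zone)
Zone A: v = q/n = 0.03833/0.15 = 0.2555 m/d → t_A = 367/0.2555 = 1436 d
Zone B: v = q/n = 0.03833/0.26 = 0.1474 m/d → t_B = 62.7/0.1474 = 425.3 d
Zone C: v = q/n = 0.03833/0.33 = 0.1161 m/d → t_C = 307/0.1161 = 2643 d
Total t = 1436 + 425.3 + 2643 = 4505 d
   = 4505 / 365 = 12.3 yr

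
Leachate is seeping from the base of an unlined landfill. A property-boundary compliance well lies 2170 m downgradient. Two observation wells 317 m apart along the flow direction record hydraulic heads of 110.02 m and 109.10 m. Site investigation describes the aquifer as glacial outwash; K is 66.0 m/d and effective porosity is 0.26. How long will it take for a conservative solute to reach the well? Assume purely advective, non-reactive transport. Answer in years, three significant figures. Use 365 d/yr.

Hydraulic gradient i = (110.02 − 109.10) / 317 = 0.92 / 317 = 0.002902
q = Ki = 66.0 × 0.002902 = 0.1915 m/d
v = Ki/n = 66.0·0.002902/0.26 = 0.7367 m/d
t = L / v = 2170 / 0.7367 = 2946 d
   = 2946 / 365 = 8.07 yr

8.07 years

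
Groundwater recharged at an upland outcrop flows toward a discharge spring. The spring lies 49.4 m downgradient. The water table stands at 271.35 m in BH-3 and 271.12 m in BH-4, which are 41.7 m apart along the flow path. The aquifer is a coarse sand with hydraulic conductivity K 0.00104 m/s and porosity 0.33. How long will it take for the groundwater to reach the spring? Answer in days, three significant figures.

32.9 days

Hydraulic gradient i = (271.35 − 271.12) / 41.7 = 0.23 / 41.7 = 0.005516
K = 0.00104 m/s × 86400 s/d = 89.86 m/d
q = Ki = 89.86 × 0.005516 = 0.4956 m/d
Average linear velocity = 0.4956 / 0.33 = 1.502 m/d
t = L / v = 49.4 / 1.502 = 32.89 d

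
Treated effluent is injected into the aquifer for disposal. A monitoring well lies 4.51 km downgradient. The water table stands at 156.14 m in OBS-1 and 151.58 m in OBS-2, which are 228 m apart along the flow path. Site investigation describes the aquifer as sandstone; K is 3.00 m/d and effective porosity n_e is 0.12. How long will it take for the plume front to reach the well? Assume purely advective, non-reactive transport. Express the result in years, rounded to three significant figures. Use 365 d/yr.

Hydraulic gradient i = (156.14 − 151.58) / 228 = 4.56 / 228 = 0.02000
Specific discharge q = 3.00 × 0.02000 = 0.06000 m/d
Average linear velocity = 0.06000 / 0.12 = 0.5000 m/d
L = 4.51 km = 4510 m
t = L / v = 4510 / 0.5000 = 9020 d
   = 9020 / 365 = 24.7 yr

24.7 years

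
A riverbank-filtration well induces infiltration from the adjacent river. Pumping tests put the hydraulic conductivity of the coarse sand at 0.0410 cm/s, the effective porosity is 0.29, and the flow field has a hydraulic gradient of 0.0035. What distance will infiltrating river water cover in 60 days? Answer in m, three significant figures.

K = 0.0410 cm/s × 864 = 35.42 m/d
q = Ki = 35.42 × 0.0035 = 0.1240 m/d
Seepage velocity v = q / n = 0.1240 / 0.29 = 0.4275 m/d
L = v × T = 0.4275 × 60 = 25.65 m

25.7 m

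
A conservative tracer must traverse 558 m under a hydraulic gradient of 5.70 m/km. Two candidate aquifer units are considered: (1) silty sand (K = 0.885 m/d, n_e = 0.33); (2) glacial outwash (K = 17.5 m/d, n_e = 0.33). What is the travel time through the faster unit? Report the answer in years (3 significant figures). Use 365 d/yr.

5.06 years

Unit 1 (silty sand): v = 0.885×0.0057/0.33 = 0.01529 m/d, t = 558/0.01529 = 36500 d
Unit 2 (glacial outwash): v = 17.5×0.0057/0.33 = 0.3023 m/d, t = 558/0.3023 = 1846 d
Faster: 1846 d / 365 = 5.06 yr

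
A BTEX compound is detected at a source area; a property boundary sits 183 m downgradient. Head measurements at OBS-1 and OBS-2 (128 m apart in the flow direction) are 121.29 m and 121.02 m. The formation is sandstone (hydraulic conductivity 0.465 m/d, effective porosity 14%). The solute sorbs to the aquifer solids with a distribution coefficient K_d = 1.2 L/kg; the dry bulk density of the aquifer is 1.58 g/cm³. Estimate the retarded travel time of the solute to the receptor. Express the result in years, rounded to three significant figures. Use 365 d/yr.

1040 years

Hydraulic gradient i = (121.29 − 121.02) / 128 = 0.27 / 128 = 0.002109
q = Ki = 0.465 × 0.002109 = 9.809e-4 m/d
v_s = q/n_e = 9.809e-4/0.14 = 0.007006 m/d
Retardation R = 1 + ρ_b·K_d/n = 1 + 1.58×1.2/0.14 = 14.54
Contaminant velocity v_c = v/R = 0.007006/14.54 = 4.818e-4 m/d
t = L/v_c = 183/4.818e-4 = 379900 d
   = 379900/365 = 1040 yr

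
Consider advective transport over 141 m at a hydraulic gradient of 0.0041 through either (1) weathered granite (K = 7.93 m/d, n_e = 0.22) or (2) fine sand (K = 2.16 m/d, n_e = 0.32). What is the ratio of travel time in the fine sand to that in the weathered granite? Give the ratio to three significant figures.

5.34

Unit 1 (weathered granite): v = 7.93×0.0041/0.22 = 0.1478 m/d, t = 141/0.1478 = 954.1 d
Unit 2 (fine sand): v = 2.16×0.0041/0.32 = 0.02768 m/d, t = 141/0.02768 = 5095 d
t(fine sand) / t(weathered granite) = 5095/954.1 = 5.34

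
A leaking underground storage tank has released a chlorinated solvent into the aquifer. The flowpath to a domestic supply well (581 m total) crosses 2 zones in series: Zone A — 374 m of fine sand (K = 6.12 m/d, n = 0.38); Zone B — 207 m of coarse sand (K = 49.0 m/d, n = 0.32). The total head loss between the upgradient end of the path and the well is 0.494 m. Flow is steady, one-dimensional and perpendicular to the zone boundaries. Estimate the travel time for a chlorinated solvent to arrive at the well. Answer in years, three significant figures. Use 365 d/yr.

Continuity: the same q passes through each zone, so ΔH = q·Σ(L_j/K_j) — the zones act as resistances in series.
Σ(L/K) = 374/6.12 + 207/49.0 = 61.11 + 4.224 = 65.34 d
q = ΔH / Σ(L/K) = 0.494 / 65.34 = 0.007561 m/d (same in every zone)
Zone A: v = q/n = 0.007561/0.38 = 0.01990 m/d → t_A = 374/0.01990 = 18800 d
Zone B: v = q/n = 0.007561/0.32 = 0.02363 m/d → t_B = 207/0.02363 = 8761 d
Total t = 18800 + 8761 = 27560 d
   = 27560 / 365 = 75.5 yr

75.5 years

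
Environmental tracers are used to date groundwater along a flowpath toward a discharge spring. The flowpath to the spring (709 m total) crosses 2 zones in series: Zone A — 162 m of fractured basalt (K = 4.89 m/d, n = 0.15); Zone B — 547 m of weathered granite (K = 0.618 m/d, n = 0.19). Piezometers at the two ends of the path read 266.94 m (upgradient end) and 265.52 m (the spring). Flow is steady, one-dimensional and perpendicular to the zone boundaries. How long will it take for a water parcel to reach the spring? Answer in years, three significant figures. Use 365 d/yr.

227 years

Total head drop ΔH = 266.94 − 265.52 = 1.42 m
Continuity: the same q passes through each zone, so ΔH = q·Σ(L_j/K_j) — the zones act as resistances in series.
Σ(L/K) = 162/4.89 + 547/0.618 = 33.13 + 885.1 = 918.2 d
q = ΔH / Σ(L/K) = 1.42 / 918.2 = 0.001546 m/d (same in every zone)
Zone A: v = q/n = 0.001546/0.15 = 0.01031 m/d → t_A = 162/0.01031 = 15710 d
Zone B: v = q/n = 0.001546/0.19 = 0.008139 m/d → t_B = 547/0.008139 = 67210 d
Total t = 15710 + 67210 = 82920 d
   = 82920 / 365 = 227 yr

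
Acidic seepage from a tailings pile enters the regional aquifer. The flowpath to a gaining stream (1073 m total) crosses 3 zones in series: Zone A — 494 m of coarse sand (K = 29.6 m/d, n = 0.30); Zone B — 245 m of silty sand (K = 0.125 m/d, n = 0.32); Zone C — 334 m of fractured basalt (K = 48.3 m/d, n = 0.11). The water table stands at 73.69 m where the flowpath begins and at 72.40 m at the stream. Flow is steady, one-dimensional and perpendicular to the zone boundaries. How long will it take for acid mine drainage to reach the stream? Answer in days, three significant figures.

405000 days

Total head drop ΔH = 73.69 − 72.40 = 1.29 m
Continuity: the same q passes through each zone, so ΔH = q·Σ(L_j/K_j) — the zones act as resistances in series.
Σ(L/K) = 494/29.6 + 245/0.125 + 334/48.3 = 16.69 + 1960 + 6.915 = 1984 d
q = ΔH / Σ(L/K) = 1.29 / 1984 = 6.503e-4 m/d (same in every zone)
Zone A: v = q/n = 6.503e-4/0.30 = 0.002168 m/d → t_A = 494/0.002168 = 227900 d
Zone B: v = q/n = 6.503e-4/0.32 = 0.002032 m/d → t_B = 245/0.002032 = 120600 d
Zone C: v = q/n = 6.503e-4/0.11 = 0.005912 m/d → t_C = 334/0.005912 = 56490 d
Total t = 227900 + 120600 + 56490 = 404900 d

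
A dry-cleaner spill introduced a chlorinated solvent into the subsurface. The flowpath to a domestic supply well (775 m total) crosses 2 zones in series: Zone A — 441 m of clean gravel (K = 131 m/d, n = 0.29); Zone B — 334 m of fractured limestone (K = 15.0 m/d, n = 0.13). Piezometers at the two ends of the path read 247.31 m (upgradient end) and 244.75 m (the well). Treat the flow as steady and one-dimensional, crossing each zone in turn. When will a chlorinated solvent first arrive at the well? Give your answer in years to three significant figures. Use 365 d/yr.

4.70 years

Total head drop ΔH = 247.31 − 244.75 = 2.56 m
Steady 1-D flow in series ⇒ the Darcy flux q is identical in every zone and the zone head losses add (resistances L/K in series).
Σ(L/K) = 441/131 + 334/15.0 = 3.366 + 22.27 = 25.63 d
q = ΔH / Σ(L/K) = 2.56 / 25.63 = 0.09987 m/d (same in every zone)
Zone A: v = q/n = 0.09987/0.29 = 0.3444 m/d → t_A = 441/0.3444 = 1281 d
Zone B: v = q/n = 0.09987/0.13 = 0.7682 m/d → t_B = 334/0.7682 = 434.8 d
Total t = 1281 + 434.8 = 1715 d
   = 1715 / 365 = 4.70 yr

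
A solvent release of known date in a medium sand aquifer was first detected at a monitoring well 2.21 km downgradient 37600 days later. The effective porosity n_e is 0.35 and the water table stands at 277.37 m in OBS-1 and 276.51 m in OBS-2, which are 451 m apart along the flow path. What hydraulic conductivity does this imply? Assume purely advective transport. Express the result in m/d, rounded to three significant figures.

Hydraulic gradient i = (277.37 − 276.51) / 451 = 0.86 / 451 = 0.001907
L = 2.21 km = 2210 m
v = L / t = 2210 / 37600 = 0.05878 m/d
K = v · n / i = 0.05878 × 0.35 / 0.001907 = 10.8 m/d

10.8 m/d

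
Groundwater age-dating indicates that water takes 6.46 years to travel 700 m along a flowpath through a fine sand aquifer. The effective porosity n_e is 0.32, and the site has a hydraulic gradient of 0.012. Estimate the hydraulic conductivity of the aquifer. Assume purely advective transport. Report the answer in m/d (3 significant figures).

t = 6.46 years = 2358 d
v = L / t = 700 / 2358 = 0.2969 m/d
K = v · n / i = 0.2969 × 0.32 / 0.012 = 7.92 m/d

7.92 m/d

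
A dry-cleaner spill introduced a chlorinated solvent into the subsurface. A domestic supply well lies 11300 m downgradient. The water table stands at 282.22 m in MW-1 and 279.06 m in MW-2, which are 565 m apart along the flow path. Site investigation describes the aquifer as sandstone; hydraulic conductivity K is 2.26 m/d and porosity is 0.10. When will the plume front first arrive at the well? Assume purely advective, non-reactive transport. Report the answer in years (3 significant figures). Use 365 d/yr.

245 years

Hydraulic gradient i = (282.22 − 279.06) / 565 = 3.16 / 565 = 0.005593
Specific discharge q = 2.26 × 0.005593 = 0.01264 m/d
Average linear velocity = 0.01264 / 0.10 = 0.1264 m/d
t = L / v = 11300 / 0.1264 = 89400 d
   = 89400 / 365 = 245 yr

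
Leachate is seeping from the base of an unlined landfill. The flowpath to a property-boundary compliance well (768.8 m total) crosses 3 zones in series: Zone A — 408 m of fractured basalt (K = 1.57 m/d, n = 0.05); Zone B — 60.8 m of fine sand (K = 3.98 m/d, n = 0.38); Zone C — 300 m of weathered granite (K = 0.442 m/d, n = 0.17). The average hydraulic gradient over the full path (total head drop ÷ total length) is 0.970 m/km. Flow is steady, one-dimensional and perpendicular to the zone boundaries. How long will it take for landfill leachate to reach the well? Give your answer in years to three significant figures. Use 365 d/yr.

For zones in series the flux q is common to all zones; the equivalent conductivity is the harmonic (thickness-weighted) mean, K_eq = L_total / Σ(L_j/K_j).
Σ(L/K) = 408/1.57 + 60.8/3.98 + 300/0.442 = 259.9 + 15.28 + 678.7 = 953.9 d
K_eq = L_total / Σ(L/K) = 768.8 / 953.9 = 0.8060 m/d
q = K_eq · i = 0.8060 × 9.7e-4 = 7.818e-4 m/d (same in every zone)
Zone A: v = q/n = 7.818e-4/0.05 = 0.01564 m/d → t_A = 408/0.01564 = 26090 d
Zone B: v = q/n = 7.818e-4/0.38 = 0.002057 m/d → t_B = 60.8/0.002057 = 29550 d
Zone C: v = q/n = 7.818e-4/0.17 = 0.004599 m/d → t_C = 300/0.004599 = 65230 d
Total t = 26090 + 29550 + 65230 = 120900 d
   = 120900 / 365 = 331 yr

331 years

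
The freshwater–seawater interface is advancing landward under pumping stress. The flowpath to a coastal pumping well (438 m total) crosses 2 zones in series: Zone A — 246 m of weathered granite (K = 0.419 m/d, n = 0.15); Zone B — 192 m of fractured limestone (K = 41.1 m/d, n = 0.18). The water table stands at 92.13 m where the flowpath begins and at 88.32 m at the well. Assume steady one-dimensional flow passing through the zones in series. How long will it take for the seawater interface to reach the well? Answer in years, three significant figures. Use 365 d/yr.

30.4 years

Total head drop ΔH = 92.13 − 88.32 = 3.81 m
Steady 1-D flow in series ⇒ the Darcy flux q is identical in every zone and the zone head losses add (resistances L/K in series).
Σ(L/K) = 246/0.419 + 192/41.1 = 587.1 + 4.672 = 591.8 d
q = ΔH / Σ(L/K) = 3.81 / 591.8 = 0.006438 m/d (same in every zone)
Zone A: v = q/n = 0.006438/0.15 = 0.04292 m/d → t_A = 246/0.04292 = 5731 d
Zone B: v = q/n = 0.006438/0.18 = 0.03577 m/d → t_B = 192/0.03577 = 5368 d
Total t = 5731 + 5368 = 11100 d
   = 11100 / 365 = 30.4 yr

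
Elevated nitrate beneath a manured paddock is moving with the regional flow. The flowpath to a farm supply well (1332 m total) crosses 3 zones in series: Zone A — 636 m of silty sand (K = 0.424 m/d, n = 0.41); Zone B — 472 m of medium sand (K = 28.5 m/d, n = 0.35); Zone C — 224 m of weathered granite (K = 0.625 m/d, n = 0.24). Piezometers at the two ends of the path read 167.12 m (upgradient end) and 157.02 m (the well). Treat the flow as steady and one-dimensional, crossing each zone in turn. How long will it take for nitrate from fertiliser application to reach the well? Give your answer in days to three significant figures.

Total head drop ΔH = 167.12 − 157.02 = 10.10 m
Continuity: the same q passes through each zone, so ΔH = q·Σ(L_j/K_j) — the zones act as resistances in series.
Σ(L/K) = 636/0.424 + 472/28.5 + 224/0.625 = 1500 + 16.56 + 358.4 = 1875 d
q = ΔH / Σ(L/K) = 10.10 / 1875 = 0.005387 m/d (same in every zone)
Zone A: v = q/n = 0.005387/0.41 = 0.01314 m/d → t_A = 636/0.01314 = 48410 d
Zone B: v = q/n = 0.005387/0.35 = 0.01539 m/d → t_B = 472/0.01539 = 30670 d
Zone C: v = q/n = 0.005387/0.24 = 0.02244 m/d → t_C = 224/0.02244 = 9980 d
Total t = 48410 + 30670 + 9980 = 89060 d

89100 days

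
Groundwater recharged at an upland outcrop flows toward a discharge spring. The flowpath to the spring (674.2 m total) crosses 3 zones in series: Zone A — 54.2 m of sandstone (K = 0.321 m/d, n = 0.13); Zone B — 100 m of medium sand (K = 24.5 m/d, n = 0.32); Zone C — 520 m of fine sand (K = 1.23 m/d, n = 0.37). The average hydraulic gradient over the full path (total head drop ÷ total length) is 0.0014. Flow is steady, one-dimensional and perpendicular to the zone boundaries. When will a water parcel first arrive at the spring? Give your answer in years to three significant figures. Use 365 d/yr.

400 years

Continuity: the same q passes through each zone, so ΔH = q·Σ(L_j/K_j) — the zones act as resistances in series.
Σ(L/K) = 54.2/0.321 + 100/24.5 + 520/1.23 = 168.8 + 4.082 + 422.8 = 595.7 d
K_eq = L_total / Σ(L/K) = 674.2 / 595.7 = 1.132 m/d
q = K_eq · i = 1.132 × 0.0014 = 0.001585 m/d (same in every zone)
Zone A: v = q/n = 0.001585/0.13 = 0.01219 m/d → t_A = 54.2/0.01219 = 4447 d
Zone B: v = q/n = 0.001585/0.32 = 0.004952 m/d → t_B = 100/0.004952 = 20200 d
Zone C: v = q/n = 0.001585/0.37 = 0.004282 m/d → t_C = 520/0.004282 = 121400 d
Total t = 4447 + 20200 + 121400 = 146100 d
   = 146100 / 365 = 400 yr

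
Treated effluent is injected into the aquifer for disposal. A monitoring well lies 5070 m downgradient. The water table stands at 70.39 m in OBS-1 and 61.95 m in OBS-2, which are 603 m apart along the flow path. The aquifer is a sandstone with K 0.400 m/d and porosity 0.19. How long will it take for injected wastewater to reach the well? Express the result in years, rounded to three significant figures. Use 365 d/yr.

471 years

Hydraulic gradient i = (70.39 − 61.95) / 603 = 8.44 / 603 = 0.01400
Darcy flux q = K·i = 0.400 × 0.01400 = 0.005599 m/d
v = Ki/n = 0.400·0.01400/0.19 = 0.02947 m/d
t = L / v = 5070 / 0.02947 = 172100 d
   = 172100 / 365 = 471 yr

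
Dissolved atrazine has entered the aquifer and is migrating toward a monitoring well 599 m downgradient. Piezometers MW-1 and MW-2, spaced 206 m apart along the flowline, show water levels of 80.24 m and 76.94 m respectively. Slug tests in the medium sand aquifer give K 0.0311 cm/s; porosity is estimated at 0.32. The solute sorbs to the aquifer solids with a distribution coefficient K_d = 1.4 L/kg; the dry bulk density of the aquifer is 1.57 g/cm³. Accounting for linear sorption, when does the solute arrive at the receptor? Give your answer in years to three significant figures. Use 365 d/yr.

9.60 years

Hydraulic gradient i = (80.24 − 76.94) / 206 = 3.30 / 206 = 0.01602
K = 0.0311 cm/s × 864 = 26.87 m/d
Darcy flux q = K·i = 26.87 × 0.01602 = 0.4304 m/d
v_s = q/n_e = 0.4304/0.32 = 1.345 m/d
Retardation R = 1 + ρ_b·K_d/n = 1 + 1.57×1.4/0.32 = 7.869
Contaminant velocity v_c = v/R = 1.345/7.869 = 0.1709 m/d
t = L/v_c = 599/0.1709 = 3504 d
   = 3504/365 = 9.60 yr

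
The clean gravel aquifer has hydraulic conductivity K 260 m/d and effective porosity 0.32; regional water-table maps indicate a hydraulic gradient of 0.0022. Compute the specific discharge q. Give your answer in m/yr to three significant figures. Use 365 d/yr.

Specific discharge q = 260 × 0.0022 = 0.5720 m/d
   = 0.5720 × 365 = 209 m/yr

209 m/yr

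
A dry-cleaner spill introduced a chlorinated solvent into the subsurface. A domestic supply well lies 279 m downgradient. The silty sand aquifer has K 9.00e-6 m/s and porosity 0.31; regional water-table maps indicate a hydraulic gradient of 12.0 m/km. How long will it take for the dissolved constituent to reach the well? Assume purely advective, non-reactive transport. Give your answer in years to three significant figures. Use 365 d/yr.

25.4 years

K = 9.00e-6 m/s × 86400 s/d = 0.7776 m/d
Specific discharge q = 0.7776 × 0.012 = 0.009331 m/d
Average linear velocity = 0.009331 / 0.31 = 0.03010 m/d
t = L / v = 279 / 0.03010 = 9269 d
   = 9269 / 365 = 25.4 yr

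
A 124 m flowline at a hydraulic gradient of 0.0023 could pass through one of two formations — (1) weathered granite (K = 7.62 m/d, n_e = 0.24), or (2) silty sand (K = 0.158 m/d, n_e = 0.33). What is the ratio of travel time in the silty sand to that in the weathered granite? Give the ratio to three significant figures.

66.3

Unit 1 (weathered granite): v = 7.62×0.0023/0.24 = 0.07303 m/d, t = 124/0.07303 = 1698 d
Unit 2 (silty sand): v = 0.158×0.0023/0.33 = 0.001101 m/d, t = 124/0.001101 = 112600 d
t(silty sand) / t(weathered granite) = 112600/1698 = 66.3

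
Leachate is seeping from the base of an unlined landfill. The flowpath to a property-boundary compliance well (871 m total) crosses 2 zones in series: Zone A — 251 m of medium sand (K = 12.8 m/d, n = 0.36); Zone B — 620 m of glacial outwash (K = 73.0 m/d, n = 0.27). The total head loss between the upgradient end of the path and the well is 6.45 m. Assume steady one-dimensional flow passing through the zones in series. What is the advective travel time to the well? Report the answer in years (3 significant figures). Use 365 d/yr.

3.08 years

Continuity: the same q passes through each zone, so ΔH = q·Σ(L_j/K_j) — the zones act as resistances in series.
Σ(L/K) = 251/12.8 + 620/73.0 = 19.61 + 8.493 = 28.10 d
q = ΔH / Σ(L/K) = 6.45 / 28.10 = 0.2295 m/d (same in every zone)
Zone A: v = q/n = 0.2295/0.36 = 0.6375 m/d → t_A = 251/0.6375 = 393.7 d
Zone B: v = q/n = 0.2295/0.27 = 0.8501 m/d → t_B = 620/0.8501 = 729.4 d
Total t = 393.7 + 729.4 = 1123 d
   = 1123 / 365 = 3.08 yr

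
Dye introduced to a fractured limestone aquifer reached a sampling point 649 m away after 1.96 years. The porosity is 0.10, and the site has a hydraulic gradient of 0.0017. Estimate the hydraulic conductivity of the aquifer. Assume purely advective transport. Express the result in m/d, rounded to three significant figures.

t = 1.96 years = 715.4 d
v = L / t = 649 / 715.4 = 0.9072 m/d
K = v · n / i = 0.9072 × 0.10 / 0.0017 = 53.4 m/d

53.4 m/d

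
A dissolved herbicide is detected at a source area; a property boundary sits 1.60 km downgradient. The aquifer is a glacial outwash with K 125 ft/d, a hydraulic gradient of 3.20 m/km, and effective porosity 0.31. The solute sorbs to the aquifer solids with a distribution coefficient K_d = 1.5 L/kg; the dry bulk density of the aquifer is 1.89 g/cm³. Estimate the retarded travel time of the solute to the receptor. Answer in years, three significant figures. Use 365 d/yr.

113 years

K = 125 ft/d × 0.3048 = 38.10 m/d
q = Ki = 38.10 × 0.0032 = 0.1219 m/d
v = Ki/n = 38.10·0.0032/0.31 = 0.3933 m/d
Retardation R = 1 + ρ_b·K_d/n = 1 + 1.89×1.5/0.31 = 10.15
Contaminant velocity v_c = v/R = 0.3933/10.15 = 0.03877 m/d
L = 1.60 km = 1600 m
t = L/v_c = 1600/0.03877 = 41270 d
   = 41270/365 = 113 yr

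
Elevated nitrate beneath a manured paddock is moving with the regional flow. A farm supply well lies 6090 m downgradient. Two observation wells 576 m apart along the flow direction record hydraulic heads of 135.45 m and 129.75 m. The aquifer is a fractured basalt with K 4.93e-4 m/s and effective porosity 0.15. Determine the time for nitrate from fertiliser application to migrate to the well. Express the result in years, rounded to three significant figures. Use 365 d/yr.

5.94 years

Hydraulic gradient i = (135.45 − 129.75) / 576 = 5.70 / 576 = 0.009896
K = 4.93e-4 m/s × 86400 s/d = 42.60 m/d
Specific discharge q = 42.60 × 0.009896 = 0.4215 m/d
v_s = q/n_e = 0.4215/0.15 = 2.810 m/d
t = L / v = 6090 / 2.810 = 2167 d
   = 2167 / 365 = 5.94 yr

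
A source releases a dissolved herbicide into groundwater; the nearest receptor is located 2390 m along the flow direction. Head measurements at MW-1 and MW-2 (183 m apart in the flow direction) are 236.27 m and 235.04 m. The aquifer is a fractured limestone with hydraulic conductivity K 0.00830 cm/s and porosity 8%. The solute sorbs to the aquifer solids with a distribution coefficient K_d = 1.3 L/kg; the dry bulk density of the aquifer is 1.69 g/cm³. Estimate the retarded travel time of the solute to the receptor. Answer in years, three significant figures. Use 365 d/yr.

Hydraulic gradient i = (236.27 − 235.04) / 183 = 1.23 / 183 = 0.006721
K = 0.00830 cm/s × 864 = 7.171 m/d
Specific discharge q = 7.171 × 0.006721 = 0.04820 m/d
v = Ki/n = 7.171·0.006721/0.08 = 0.6025 m/d
Retardation R = 1 + ρ_b·K_d/n = 1 + 1.69×1.3/0.08 = 28.46
Contaminant velocity v_c = v/R = 0.6025/28.46 = 0.02117 m/d
t = L/v_c = 2390/0.02117 = 112900 d
   = 112900/365 = 309 yr

309 years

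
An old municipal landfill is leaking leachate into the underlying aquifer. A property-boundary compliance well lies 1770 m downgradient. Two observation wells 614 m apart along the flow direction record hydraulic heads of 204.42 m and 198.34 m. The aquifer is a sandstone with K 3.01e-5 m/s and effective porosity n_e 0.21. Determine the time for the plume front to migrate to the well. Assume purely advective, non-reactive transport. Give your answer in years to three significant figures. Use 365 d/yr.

Hydraulic gradient i = (204.42 − 198.34) / 614 = 6.08 / 614 = 0.009902
K = 3.01e-5 m/s × 86400 s/d = 2.601 m/d
Specific discharge q = 2.601 × 0.009902 = 0.02575 m/d
v_s = q/n_e = 0.02575/0.21 = 0.1226 m/d
t = L / v = 1770 / 0.1226 = 14430 d
   = 14430 / 365 = 39.5 yr

39.5 years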